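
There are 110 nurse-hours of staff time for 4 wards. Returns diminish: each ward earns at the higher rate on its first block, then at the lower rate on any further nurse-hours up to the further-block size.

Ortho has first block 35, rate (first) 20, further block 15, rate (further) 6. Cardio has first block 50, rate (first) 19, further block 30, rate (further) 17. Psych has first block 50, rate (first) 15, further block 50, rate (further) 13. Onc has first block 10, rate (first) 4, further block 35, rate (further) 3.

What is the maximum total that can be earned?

2075

Rank every tier by rate: Ortho/T1 20 > Cardio/T1 19 > Cardio/T2 17 > Psych/T1 15 > Psych/T2 13 > Ortho/T2 6 > Onc/T1 4 > Onc/T2 3.
Ortho/T1 (20): +35 → 75 left.
Cardio T1 at 19: fill all 50 → 25 left.
25 remain; put them into Cardio T2 at 17.
Total = 20×35 + 19×50 + 17×25 = 2075.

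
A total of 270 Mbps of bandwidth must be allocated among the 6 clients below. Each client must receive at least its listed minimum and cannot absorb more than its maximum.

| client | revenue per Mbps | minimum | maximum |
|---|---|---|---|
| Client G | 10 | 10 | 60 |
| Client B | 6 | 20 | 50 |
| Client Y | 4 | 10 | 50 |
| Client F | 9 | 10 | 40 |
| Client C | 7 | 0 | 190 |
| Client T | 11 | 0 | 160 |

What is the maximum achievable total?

2700

Meeting every minimum uses 10+20+10+10+0+0 = 50 Mbps, leaving 220.
Highest revenue per Mbps first: Client T 11 > Client G 10 > Client F 9 > Client C 7 > Client B 6 > Client Y 4.
Give Client T 160 more to hit its cap of 160 → 60 left.
Give Client G 50 more to hit its cap of 60 → 10 left.
Only 10 left; Client F takes them to reach 20.
Total = 10×60 + 6×20 + 4×10 + 9×20 + 11×160 = 2700.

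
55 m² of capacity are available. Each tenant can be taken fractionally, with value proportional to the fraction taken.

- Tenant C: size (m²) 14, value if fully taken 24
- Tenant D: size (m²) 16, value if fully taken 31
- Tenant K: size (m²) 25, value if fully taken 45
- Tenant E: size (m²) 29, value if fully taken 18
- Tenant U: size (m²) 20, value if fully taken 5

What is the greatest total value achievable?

100

Rank by value-to-size ratio: Tenant D 31/16≈1.94, Tenant K 45/25≈1.8, Tenant C 24/14≈1.71, Tenant E 18/29≈0.621, Tenant U 5/20≈0.25.
Take all of Tenant D (16 m², value 31) ; 39 m² left.
Take all of Tenant K (25 m², value 45) ; 14 m² left.
Tenant C: take in full, 14 m² for value 24 ; 0 left.
Total value = 100.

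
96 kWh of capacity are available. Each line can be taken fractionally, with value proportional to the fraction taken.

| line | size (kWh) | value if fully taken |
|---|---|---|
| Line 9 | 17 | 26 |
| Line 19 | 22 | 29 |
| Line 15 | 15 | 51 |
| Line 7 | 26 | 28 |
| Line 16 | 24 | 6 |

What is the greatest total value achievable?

Sort by value density: Line 15 51/15≈3.4, Line 9 26/17≈1.53, Line 19 29/22≈1.32, Line 7 28/26≈1.08, Line 16 6/24≈0.25.
All 15 kWh of Line 15 fit (value 51) — 81 remain.
All 17 kWh of Line 9 fit (value 26) — 64 remain.
Take all of Line 19 (22 kWh, value 29) — 42 kWh left.
Take all of Line 7 (26 kWh, value 28) — 16 kWh left.
Fill the last 16 kWh with part of Line 16: 16/24 of it earns 4.
Total value = 138.

138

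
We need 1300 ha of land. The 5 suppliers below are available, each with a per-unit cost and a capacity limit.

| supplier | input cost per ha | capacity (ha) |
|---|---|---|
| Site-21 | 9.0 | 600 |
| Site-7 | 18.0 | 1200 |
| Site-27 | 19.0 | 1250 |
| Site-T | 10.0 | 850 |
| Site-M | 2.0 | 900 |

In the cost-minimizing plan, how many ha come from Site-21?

400

Cheapest first:
Site-M (2.0): use full 900 — 400 ha to go.
Take 400 from Site-21 at 9.0 to finish.
Site-T, Site-7, Site-27: unused.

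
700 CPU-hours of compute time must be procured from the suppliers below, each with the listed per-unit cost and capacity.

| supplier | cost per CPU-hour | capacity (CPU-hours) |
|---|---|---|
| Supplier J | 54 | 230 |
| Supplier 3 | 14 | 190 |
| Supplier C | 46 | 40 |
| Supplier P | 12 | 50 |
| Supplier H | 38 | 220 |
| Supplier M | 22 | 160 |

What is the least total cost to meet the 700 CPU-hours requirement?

Use suppliers in increasing cost order.
Take 50 from Supplier P at 12 → need 650 more.
Supplier 3 (14): use full 190 → 460 CPU-hours to go.
Supplier M (22): use full 160 → 300 CPU-hours to go.
Supplier H at 38: take all 220 CPU-hours → 80 still needed.
Supplier C at 46: take all 40 CPU-hours → 40 still needed.
Supplier J at 54: take 40 of its 230 → requirement met.
Cost = 50×12 + 190×14 + 160×22 + 220×38 + 40×46 + 40×54 = 19140.

19140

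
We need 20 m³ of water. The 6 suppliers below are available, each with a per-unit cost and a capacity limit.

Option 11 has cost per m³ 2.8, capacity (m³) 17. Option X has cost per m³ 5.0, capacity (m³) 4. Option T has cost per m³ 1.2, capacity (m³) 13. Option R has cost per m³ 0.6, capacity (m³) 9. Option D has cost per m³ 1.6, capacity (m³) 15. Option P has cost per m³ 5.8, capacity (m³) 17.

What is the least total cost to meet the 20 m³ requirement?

18.6

Use suppliers in increasing cost order.
Option R at 0.6: take all 9 m³ ; 11 still needed.
Option T at 1.2: take 11 of its 13 ; requirement met.
Option D, Option 11, Option X, Option P: unused.
Cost = 9×0.6 + 11×1.2 = 18.6.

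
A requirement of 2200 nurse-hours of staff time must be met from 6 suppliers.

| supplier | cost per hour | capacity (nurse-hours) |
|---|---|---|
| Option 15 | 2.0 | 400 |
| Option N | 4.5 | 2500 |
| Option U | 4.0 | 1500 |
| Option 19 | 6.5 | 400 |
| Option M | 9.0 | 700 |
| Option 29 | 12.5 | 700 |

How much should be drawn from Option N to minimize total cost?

300

Use suppliers in increasing cost order.
Take 400 from Option 15 at 2.0 — need 1800 more.
Option U at 4.0: take all 1500 nurse-hours — 300 still needed.
Take 300 from Option N at 4.5 to finish.
Option 19, Option M, Option 29: unused.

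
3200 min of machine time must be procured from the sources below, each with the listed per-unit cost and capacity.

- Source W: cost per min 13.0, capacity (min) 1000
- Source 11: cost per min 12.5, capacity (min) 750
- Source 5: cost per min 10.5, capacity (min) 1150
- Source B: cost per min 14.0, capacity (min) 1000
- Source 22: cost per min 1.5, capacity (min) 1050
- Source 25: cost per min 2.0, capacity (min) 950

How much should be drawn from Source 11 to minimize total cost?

Use sources in increasing cost order.
Source 22 (1.5): use full 1050 — 2150 min to go.
Source 25 (2.0): use full 950 — 1200 min to go.
Source 5 (10.5): use full 1150 — 50 min to go.
Source 11 (12.5): take the remaining 50 — done.
Source W, Source B: unused.

50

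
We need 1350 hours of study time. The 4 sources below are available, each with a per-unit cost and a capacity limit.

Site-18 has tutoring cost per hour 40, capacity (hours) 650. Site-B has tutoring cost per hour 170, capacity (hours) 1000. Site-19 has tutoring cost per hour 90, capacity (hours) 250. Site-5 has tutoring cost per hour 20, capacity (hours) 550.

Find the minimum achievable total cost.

50500

Fill from the cheapest source first.
Site-5 at 20: take all 550 hours — 800 still needed.
Site-18 (40): use full 650 — 150 hours to go.
Site-19 at 90: take 150 of its 250 — requirement met.
Site-B: unused.
Cost = 550×20 + 650×40 + 150×90 = 50500.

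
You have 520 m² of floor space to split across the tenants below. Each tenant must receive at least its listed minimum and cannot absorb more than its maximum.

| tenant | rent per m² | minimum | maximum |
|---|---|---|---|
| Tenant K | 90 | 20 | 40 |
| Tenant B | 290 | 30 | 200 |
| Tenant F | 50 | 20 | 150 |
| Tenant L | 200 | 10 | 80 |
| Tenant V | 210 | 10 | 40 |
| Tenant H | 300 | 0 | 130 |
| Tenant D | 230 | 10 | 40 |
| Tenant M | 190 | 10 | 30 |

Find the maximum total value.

Meeting every minimum uses 20+30+20+10+10+0+10+10 = 110 m², leaving 410.
Rank by rent per m²: Tenant H 300 > Tenant B 290 > Tenant D 230 > Tenant V 210 > Tenant L 200 > Tenant M 190 > Tenant K 90 > Tenant F 50.
Tenant H takes 130 more to reach its cap of 130 — 280 left.
Tenant B: +170 to 200 (cap) — 110 left.
Tenant D: +30 to 40 (cap) — 80 left.
Tenant V takes 30 more to reach its cap of 40 — 50 left.
Only 50 left; Tenant L takes them to reach 60.
Total = 90×20 + 290×200 + 50×20 + 200×60 + 210×40 + 300×130 + 230×40 + 190×10 = 131300.

131300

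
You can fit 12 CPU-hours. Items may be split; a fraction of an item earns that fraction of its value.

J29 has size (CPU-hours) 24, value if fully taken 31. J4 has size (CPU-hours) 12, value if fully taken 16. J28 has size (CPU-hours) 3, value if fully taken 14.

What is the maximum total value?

26

Rank by value-to-size ratio: J28 14/3≈4.67, J4 16/12≈1.33, J29 31/24≈1.29.
Take all of J28 (3 CPU-hours, value 14) → 9 CPU-hours left.
Fill the last 9 CPU-hours with part of J4: 9/12 of it earns 12.
Total value = 26.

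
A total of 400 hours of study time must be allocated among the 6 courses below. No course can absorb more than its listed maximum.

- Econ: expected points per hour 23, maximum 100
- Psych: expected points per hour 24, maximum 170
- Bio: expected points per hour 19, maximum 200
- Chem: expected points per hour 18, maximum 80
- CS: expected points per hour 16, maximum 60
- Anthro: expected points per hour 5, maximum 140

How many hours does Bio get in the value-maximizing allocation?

130

Highest expected points per hour first: Psych 24 > Econ 23 > Bio 19 > Chem 18 > CS 16 > Anthro 5.
Give Psych 170 to hit its cap of 170 → 230 left.
Econ takes 100 to reach its cap of 100 → 130 left.
Bio: +130 (room for 200) → 130. Pool exhausted.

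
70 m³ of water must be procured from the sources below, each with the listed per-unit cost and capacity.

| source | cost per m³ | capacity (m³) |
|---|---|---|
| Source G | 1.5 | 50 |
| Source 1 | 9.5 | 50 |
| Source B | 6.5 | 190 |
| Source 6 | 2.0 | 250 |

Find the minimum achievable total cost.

Fill from the cheapest source first.
Source G (1.5): use full 50 — 20 m³ to go.
Take 20 from Source 6 at 2.0 to finish.
Source B, Source 1: unused.
Cost = 50×1.5 + 20×2.0 = 115.

115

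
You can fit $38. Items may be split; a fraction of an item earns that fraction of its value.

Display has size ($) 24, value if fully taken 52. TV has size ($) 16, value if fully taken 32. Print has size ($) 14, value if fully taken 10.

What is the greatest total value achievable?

80

Rank by value-to-size ratio: Display 52/24≈2.17, TV 32/16≈2, Print 10/14≈0.714.
All 24 $ of Display fit (value 52) → 14 remain.
14 $ left: a 14/16 share of TV gives 32×14/16 = 28.
Total value = 80.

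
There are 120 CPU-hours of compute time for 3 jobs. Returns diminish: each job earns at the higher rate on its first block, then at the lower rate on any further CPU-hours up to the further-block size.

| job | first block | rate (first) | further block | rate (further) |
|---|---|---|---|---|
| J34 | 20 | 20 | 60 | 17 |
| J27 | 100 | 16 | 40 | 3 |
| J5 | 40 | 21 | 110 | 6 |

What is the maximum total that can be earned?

Order all 6 blocks by rate: J5/first 21 > J34/first 20 > J34/second 17 > J27/first 16 > J5/second 6 > J27/second 3.
Fill J5 first block (40 at 21) → 80 left.
Fill J34 first block (20 at 20) → 60 left.
J34/second (17): +60 → 0 left.
Total = 21×40 + 20×20 + 17×60 = 2260.

2260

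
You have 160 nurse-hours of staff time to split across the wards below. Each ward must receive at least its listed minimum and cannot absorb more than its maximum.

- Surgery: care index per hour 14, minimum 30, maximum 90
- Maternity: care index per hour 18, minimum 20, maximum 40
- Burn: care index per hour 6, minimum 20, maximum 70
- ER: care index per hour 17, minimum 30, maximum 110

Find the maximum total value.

Meeting every minimum uses 30+20+20+30 = 100 nurse-hours, leaving 60.
Highest care index per hour first: Maternity 18 > ER 17 > Surgery 14 > Burn 6.
Maternity: +20 to 40 (cap) — 40 left.
ER has room for 80 more but only 40 remain, so it gets 70.
Total = 14×30 + 18×40 + 6×20 + 17×70 = 2450.

2450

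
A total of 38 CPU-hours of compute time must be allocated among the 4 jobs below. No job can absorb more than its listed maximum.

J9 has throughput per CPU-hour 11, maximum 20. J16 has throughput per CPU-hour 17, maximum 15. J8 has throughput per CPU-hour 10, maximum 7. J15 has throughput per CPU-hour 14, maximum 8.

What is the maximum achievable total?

532

Highest throughput per CPU-hour first: J16 17 > J15 14 > J9 11 > J8 10.
J16 takes 15 to reach its cap of 15 — 23 left.
Give J15 8 to hit its cap of 8 — 15 left.
Only 15 left; J9 takes them to reach 15.
Total = 11×15 + 17×15 + 14×8 = 532.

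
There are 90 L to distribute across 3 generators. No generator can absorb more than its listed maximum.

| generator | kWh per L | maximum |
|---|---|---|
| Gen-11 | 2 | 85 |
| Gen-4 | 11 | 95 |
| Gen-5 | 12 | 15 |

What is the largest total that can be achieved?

Order the generators by kWh per L: Gen-5 12 > Gen-4 11 > Gen-11 2.
Give Gen-5 15 to hit its cap of 15 ; 75 left.
Only 75 left; Gen-4 takes them to reach 75.
Total = 11×75 + 12×15 = 1005.

1005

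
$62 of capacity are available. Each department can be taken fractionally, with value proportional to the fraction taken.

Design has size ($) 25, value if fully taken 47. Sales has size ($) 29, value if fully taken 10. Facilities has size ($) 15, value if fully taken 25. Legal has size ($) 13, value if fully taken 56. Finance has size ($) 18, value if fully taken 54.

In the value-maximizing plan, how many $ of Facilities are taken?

6

Best value per unit of size first: Legal 56/13≈4.31, Finance 54/18≈3, Design 47/25≈1.88, Facilities 25/15≈1.67, Sales 10/29≈0.345.
Take all of Legal (13 $, value 56) ; 49 $ left.
All 18 $ of Finance fit (value 54) ; 31 remain.
Design: take in full, 25 $ for value 47 ; 6 left.
Only 6 $ remain; take 6/15 of Facilities for value 25×6/15 = 10.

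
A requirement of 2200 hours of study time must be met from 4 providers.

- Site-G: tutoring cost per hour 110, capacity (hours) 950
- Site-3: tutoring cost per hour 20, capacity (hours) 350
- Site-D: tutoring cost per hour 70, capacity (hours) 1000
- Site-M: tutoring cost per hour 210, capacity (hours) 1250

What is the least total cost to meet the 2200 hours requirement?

Fill from the cheapest provider first.
Take 350 from Site-3 at 20 → need 1850 more.
Site-D (70): use full 1000 → 850 hours to go.
Site-G at 110: take 850 of its 950 → requirement met.
Site-M: unused.
Cost = 350×20 + 1000×70 + 850×110 = 170500.

170500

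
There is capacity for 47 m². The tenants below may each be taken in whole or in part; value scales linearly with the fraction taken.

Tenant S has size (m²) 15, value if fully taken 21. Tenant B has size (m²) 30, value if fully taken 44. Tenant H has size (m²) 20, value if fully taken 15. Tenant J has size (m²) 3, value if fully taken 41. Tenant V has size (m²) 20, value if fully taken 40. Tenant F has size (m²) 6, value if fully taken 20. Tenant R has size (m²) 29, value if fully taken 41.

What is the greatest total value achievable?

Rank by value-to-size ratio: Tenant J 41/3≈13.7, Tenant F 20/6≈3.33, Tenant V 40/20≈2, Tenant B 44/30≈1.47, Tenant R 41/29≈1.41, Tenant S 21/15≈1.4, Tenant H 15/20≈0.75.
All 3 m² of Tenant J fit (value 41) — 44 remain.
All 6 m² of Tenant F fit (value 20) — 38 remain.
Take all of Tenant V (20 m², value 40) — 18 m² left.
Fill the last 18 m² with part of Tenant B: 18/30 of it earns 26.4.
Total value = 127.4.

127.4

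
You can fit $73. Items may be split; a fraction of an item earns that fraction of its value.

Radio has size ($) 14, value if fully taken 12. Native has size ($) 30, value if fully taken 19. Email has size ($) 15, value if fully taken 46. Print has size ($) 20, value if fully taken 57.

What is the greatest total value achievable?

130.2

Sort by value density: Email 46/15≈3.07, Print 57/20≈2.85, Radio 12/14≈0.857, Native 19/30≈0.633.
All 15 $ of Email fit (value 46) → 58 remain.
All 20 $ of Print fit (value 57) → 38 remain.
Radio: take in full, 14 $ for value 12 → 24 left.
24 $ left: a 24/30 share of Native gives 19×24/30 = 15.2.
Total value = 130.2.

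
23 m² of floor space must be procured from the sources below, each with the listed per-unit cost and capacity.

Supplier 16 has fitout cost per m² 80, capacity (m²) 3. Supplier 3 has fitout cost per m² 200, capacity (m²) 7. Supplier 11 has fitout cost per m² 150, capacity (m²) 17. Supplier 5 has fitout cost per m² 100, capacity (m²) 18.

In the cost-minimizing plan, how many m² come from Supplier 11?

2

Fill from the cheapest source first.
Supplier 16 at 80: take all 3 m² ; 20 still needed.
Take 18 from Supplier 5 at 100 ; need 2 more.
Supplier 11 (150): take the remaining 2 ; done.
Supplier 3: unused.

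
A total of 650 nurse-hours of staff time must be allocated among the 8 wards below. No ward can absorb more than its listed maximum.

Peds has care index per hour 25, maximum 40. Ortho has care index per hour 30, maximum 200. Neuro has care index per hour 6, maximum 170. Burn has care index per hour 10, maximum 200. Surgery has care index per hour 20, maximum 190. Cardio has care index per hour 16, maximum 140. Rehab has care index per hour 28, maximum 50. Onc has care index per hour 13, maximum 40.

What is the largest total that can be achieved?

Rank by care index per hour: Ortho 30 > Rehab 28 > Peds 25 > Surgery 20 > Cardio 16 > Onc 13 > Burn 10 > Neuro 6.
Ortho takes 200 to reach its cap of 200 ; 450 left.
Rehab takes 50 to reach its cap of 50 ; 400 left.
Peds takes 40 to reach its cap of 40 ; 360 left.
Surgery: +190 to 190 (cap) ; 170 left.
Give Cardio 140 to hit its cap of 140 ; 30 left.
Onc: +30 (room for 40) → 30. Pool exhausted.
Total = 25×40 + 30×200 + 20×190 + 16×140 + 28×50 + 13×30 = 14830.

14830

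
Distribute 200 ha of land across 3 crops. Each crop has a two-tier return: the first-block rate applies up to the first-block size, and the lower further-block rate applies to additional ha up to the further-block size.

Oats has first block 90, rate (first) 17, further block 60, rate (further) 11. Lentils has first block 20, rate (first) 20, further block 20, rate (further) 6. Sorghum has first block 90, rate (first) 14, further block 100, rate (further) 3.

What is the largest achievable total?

3190

Order all 6 blocks by rate: Lentils/first 20 > Oats/first 17 > Sorghum/first 14 > Oats/second 11 > Lentils/second 6 > Sorghum/second 3.
Lentils/first (20): +20 — 180 left.
Fill Oats first block (90 at 17) — 90 left.
Fill Sorghum first block (90 at 14) — 0 left.
Total = 20×20 + 17×90 + 14×90 = 3190.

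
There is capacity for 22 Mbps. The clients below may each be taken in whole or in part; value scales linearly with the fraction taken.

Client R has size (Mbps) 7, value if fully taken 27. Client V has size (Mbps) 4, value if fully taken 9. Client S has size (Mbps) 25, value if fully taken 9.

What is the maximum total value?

Rank by value-to-size ratio: Client R 27/7≈3.86, Client V 9/4≈2.25, Client S 9/25≈0.36.
Client R: take in full, 7 Mbps for value 27 → 15 left.
All 4 Mbps of Client V fit (value 9) → 11 remain.
Fill the last 11 Mbps with part of Client S: 11/25 of it earns 3.96.
Total value = 39.96.

39.96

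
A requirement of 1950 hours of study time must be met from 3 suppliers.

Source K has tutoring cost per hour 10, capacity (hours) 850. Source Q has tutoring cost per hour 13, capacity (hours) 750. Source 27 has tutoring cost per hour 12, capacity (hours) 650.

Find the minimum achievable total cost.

22150

Use suppliers in increasing cost order.
Source K at 10: take all 850 hours ; 1100 still needed.
Source 27 (12): use full 650 ; 450 hours to go.
Source Q (13): take the remaining 450 ; done.
Cost = 850×10 + 650×12 + 450×13 = 22150.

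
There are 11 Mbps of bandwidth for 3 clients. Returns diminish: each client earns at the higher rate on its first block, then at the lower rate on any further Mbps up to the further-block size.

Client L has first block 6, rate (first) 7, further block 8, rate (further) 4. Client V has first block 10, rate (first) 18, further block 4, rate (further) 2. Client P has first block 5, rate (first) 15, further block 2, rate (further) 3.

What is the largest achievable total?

Rank every tier by rate: Client V/tier1 18 > Client P/tier1 15 > Client L/tier1 7 > Client L/tier2 4 > Client P/tier2 3 > Client V/tier2 2.
Fill Client V tier1 block (10 at 18) → 1 left.
Client P tier1 at 15: only 1 left, fill 1.
Total = 18×10 + 15×1 = 195.

195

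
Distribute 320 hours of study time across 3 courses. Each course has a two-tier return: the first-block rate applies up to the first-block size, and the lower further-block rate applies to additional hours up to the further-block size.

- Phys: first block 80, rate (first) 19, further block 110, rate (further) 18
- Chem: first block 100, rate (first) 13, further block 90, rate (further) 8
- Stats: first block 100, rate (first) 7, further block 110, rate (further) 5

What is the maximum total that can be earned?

5040

Rank every tier by rate: Phys/first 19 > Phys/second 18 > Chem/first 13 > Chem/second 8 > Stats/first 7 > Stats/second 5.
Phys/first (19): +80 — 240 left.
Phys second at 18: fill all 110 — 130 left.
Fill Chem first block (100 at 13) — 30 left.
Chem/second: +30 of 90 at 8; pool empty.
Total = 19×80 + 18×110 + 13×100 + 8×30 = 5040.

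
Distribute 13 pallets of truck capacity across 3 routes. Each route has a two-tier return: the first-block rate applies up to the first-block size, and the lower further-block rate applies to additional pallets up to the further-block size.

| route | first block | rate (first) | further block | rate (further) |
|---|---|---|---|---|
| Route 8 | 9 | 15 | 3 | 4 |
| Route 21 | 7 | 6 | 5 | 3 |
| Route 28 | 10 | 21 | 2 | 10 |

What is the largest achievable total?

255

Order all 6 blocks by rate: Route 28/tier1 21 > Route 8/tier1 15 > Route 28/tier2 10 > Route 21/tier1 6 > Route 8/tier2 4 > Route 21/tier2 3.
Fill Route 28 tier1 block (10 at 21) — 3 left.
3 remain; put them into Route 8 tier1 at 15.
Total = 21×10 + 15×3 = 255.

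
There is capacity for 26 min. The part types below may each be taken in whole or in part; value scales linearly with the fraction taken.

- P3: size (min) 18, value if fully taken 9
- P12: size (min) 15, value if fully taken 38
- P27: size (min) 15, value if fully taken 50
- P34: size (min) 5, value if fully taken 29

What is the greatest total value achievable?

Best value per unit of size first: P34 29/5≈5.8, P27 50/15≈3.33, P12 38/15≈2.53, P3 9/18≈0.5.
All 5 min of P34 fit (value 29) ; 21 remain.
Take all of P27 (15 min, value 50) ; 6 min left.
6 min left: a 6/15 share of P12 gives 38×6/15 = 15.2.
Total value = 94.2.

94.2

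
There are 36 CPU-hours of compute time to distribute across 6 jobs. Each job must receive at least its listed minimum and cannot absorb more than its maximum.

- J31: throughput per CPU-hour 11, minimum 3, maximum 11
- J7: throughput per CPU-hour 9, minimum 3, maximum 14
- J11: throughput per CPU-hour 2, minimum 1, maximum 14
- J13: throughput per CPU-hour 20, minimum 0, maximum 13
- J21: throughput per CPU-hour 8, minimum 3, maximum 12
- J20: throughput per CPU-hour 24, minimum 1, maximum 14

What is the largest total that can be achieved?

Meeting every minimum uses 3+3+1+0+3+1 = 11 CPU-hours, leaving 25.
Rank by throughput per CPU-hour: J20 24 > J13 20 > J31 11 > J7 9 > J21 8 > J11 2.
J20 takes 13 more to reach its cap of 14 ; 12 left.
J13 has room for 13 more but only 12 remain, so it gets 12.
Total = 11×3 + 9×3 + 2×1 + 20×12 + 8×3 + 24×14 = 662.

662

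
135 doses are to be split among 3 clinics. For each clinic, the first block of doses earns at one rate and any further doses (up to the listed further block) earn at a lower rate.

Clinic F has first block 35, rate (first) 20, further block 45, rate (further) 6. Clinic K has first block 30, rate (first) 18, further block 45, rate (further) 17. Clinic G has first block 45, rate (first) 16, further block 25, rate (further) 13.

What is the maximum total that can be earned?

Treat each block as its own option and order by rate: Clinic F/first 20 > Clinic K/first 18 > Clinic K/second 17 > Clinic G/first 16 > Clinic G/second 13 > Clinic F/second 6.
Clinic F first at 20: fill all 35 — 100 left.
Clinic K/first (18): +30 — 70 left.
Fill Clinic K second block (45 at 17) — 25 left.
Clinic G first at 16: only 25 left, fill 25.
Total = 20×35 + 18×30 + 17×45 + 16×25 = 2405.

2405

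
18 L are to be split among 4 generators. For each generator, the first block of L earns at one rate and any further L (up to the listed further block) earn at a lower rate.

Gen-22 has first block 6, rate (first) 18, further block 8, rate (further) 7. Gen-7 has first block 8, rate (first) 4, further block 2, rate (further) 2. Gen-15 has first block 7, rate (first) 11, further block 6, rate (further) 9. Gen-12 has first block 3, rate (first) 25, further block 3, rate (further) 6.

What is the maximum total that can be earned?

278

Rank every tier by rate: Gen-12/T1 25 > Gen-22/T1 18 > Gen-15/T1 11 > Gen-15/T2 9 > Gen-22/T2 7 > Gen-12/T2 6 > Gen-7/T1 4 > Gen-7/T2 2.
Fill Gen-12 T1 block (3 at 25) → 15 left.
Gen-22/T1 (18): +6 → 9 left.
Gen-15/T1 (11): +7 → 2 left.
Gen-15/T2: +2 of 6 at 9; pool empty.
Total = 25×3 + 18×6 + 11×7 + 9×2 = 278.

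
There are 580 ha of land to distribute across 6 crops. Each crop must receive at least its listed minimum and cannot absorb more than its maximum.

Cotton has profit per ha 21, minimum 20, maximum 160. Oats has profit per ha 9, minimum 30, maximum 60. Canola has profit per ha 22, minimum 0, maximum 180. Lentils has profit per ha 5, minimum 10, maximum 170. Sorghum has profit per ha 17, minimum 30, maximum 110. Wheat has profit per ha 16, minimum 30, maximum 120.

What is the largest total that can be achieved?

Meeting every minimum uses 20+30+0+10+30+30 = 120 ha, leaving 460.
Order the crops by profit per ha: Canola 22 > Cotton 21 > Sorghum 17 > Wheat 16 > Oats 9 > Lentils 5.
Canola takes 180 more to reach its cap of 180 ; 280 left.
Cotton: +140 to 160 (cap) ; 140 left.
Sorghum: +80 to 110 (cap) ; 60 left.
Wheat: +60 (room for 90) → 90. Pool exhausted.
Total = 21×160 + 9×30 + 22×180 + 5×10 + 17×110 + 16×90 = 10950.

10950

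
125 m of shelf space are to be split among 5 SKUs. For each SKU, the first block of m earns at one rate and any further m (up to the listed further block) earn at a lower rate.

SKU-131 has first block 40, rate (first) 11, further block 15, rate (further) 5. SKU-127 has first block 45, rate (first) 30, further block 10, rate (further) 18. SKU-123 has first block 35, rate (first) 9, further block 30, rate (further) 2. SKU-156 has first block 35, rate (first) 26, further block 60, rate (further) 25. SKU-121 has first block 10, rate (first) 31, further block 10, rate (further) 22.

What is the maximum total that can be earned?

Rank every tier by rate: SKU-121/tier1 31 > SKU-127/tier1 30 > SKU-156/tier1 26 > SKU-156/tier2 25 > SKU-121/tier2 22 > SKU-127/tier2 18 > SKU-131/tier1 11 > SKU-123/tier1 9 > SKU-131/tier2 5 > SKU-123/tier2 2.
SKU-121/tier1 (31): +10 → 115 left.
SKU-127/tier1 (30): +45 → 70 left.
SKU-156/tier1 (26): +35 → 35 left.
SKU-156/tier2: +35 of 60 at 25; pool empty.
Total = 31×10 + 30×45 + 26×35 + 25×35 = 3445.

3445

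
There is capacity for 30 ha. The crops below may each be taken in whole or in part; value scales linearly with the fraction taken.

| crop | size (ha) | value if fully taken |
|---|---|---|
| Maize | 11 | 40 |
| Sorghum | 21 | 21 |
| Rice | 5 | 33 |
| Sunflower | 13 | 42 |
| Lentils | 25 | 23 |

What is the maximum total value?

116

Rank by value-to-size ratio: Rice 33/5≈6.6, Maize 40/11≈3.64, Sunflower 42/13≈3.23, Sorghum 21/21≈1, Lentils 23/25≈0.92.
Take all of Rice (5 ha, value 33) — 25 ha left.
Take all of Maize (11 ha, value 40) — 14 ha left.
All 13 ha of Sunflower fit (value 42) — 1 remain.
1 ha left: a 1/21 share of Sorghum gives 21×1/21 = 1.
Total value = 116.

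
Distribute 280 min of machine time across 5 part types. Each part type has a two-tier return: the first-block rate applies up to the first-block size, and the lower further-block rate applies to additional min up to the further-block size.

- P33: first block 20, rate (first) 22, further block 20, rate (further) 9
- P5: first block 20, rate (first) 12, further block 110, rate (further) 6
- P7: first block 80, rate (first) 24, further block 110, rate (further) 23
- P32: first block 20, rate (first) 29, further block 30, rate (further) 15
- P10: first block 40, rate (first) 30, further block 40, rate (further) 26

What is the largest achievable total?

Treat each block as its own option and order by rate: P10/first 30 > P32/first 29 > P10/second 26 > P7/first 24 > P7/second 23 > P33/first 22 > P32/second 15 > P5/first 12 > P33/second 9 > P5/second 6.
P10 first at 30: fill all 40 — 240 left.
P32 first at 29: fill all 20 — 220 left.
P10/second (26): +40 — 180 left.
P7 first at 24: fill all 80 — 100 left.
100 remain; put them into P7 second at 23.
Total = 30×40 + 29×20 + 26×40 + 24×80 + 23×100 = 7040.

7040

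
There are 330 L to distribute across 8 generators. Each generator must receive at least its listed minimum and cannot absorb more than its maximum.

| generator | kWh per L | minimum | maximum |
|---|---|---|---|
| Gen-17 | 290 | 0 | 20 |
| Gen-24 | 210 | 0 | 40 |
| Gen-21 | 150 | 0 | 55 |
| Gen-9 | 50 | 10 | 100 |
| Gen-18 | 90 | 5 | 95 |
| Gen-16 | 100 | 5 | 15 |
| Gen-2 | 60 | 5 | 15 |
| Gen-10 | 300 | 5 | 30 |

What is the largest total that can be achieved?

Meeting every minimum uses 0+0+0+10+5+5+5+5 = 30 L, leaving 300.
Rank by kWh per L: Gen-10 300 > Gen-17 290 > Gen-24 210 > Gen-21 150 > Gen-16 100 > Gen-18 90 > Gen-2 60 > Gen-9 50.
Give Gen-10 25 more to hit its cap of 30 ; 275 left.
Give Gen-17 20 more to hit its cap of 20 ; 255 left.
Gen-24: +40 to 40 (cap) ; 215 left.
Give Gen-21 55 more to hit its cap of 55 ; 160 left.
Gen-16: +10 to 15 (cap) ; 150 left.
Gen-18 takes 90 more to reach its cap of 95 ; 60 left.
Give Gen-2 10 more to hit its cap of 15 ; 50 left.
Gen-9 has room for 90 more but only 50 remain, so it gets 60.
Total = 290×20 + 210×40 + 150×55 + 50×60 + 90×95 + 100×15 + 60×15 + 300×30 = 45400.

45400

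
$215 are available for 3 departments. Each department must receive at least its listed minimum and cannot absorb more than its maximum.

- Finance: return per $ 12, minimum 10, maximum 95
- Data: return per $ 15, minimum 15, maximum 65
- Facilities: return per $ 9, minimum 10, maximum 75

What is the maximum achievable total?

Meeting every minimum uses 10+15+10 = 35 $, leaving 180.
Highest return per $ first: Data 15 > Finance 12 > Facilities 9.
Data: +50 to 65 (cap) — 130 left.
Finance: +85 to 95 (cap) — 45 left.
Only 45 left; Facilities takes them to reach 55.
Total = 12×95 + 15×65 + 9×55 = 2610.

2610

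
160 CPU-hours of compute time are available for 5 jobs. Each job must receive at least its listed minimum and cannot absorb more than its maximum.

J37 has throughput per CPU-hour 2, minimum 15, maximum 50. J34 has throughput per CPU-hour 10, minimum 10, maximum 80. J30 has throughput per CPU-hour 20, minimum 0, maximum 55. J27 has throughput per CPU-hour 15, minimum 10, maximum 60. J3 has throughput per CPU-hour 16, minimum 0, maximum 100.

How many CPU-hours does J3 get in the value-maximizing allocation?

Meeting every minimum uses 15+10+0+10+0 = 35 CPU-hours, leaving 125.
Order the jobs by throughput per CPU-hour: J30 20 > J3 16 > J27 15 > J34 10 > J37 2.
J30 takes 55 more to reach its cap of 55 ; 70 left.
J3 has room for 100 more but only 70 remain, so it gets 70.

70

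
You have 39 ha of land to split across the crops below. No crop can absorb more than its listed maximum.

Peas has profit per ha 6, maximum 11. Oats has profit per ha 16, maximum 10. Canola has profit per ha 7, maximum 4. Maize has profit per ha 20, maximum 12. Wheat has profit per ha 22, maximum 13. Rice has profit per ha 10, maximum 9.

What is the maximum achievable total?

726

Highest profit per ha first: Wheat 22 > Maize 20 > Oats 16 > Rice 10 > Canola 7 > Peas 6.
Wheat takes 13 to reach its cap of 13 — 26 left.
Maize takes 12 to reach its cap of 12 — 14 left.
Oats: +10 to 10 (cap) — 4 left.
Rice has room for 9 but only 4 remain, so it gets 4.
Total = 16×10 + 20×12 + 22×13 + 10×4 = 726.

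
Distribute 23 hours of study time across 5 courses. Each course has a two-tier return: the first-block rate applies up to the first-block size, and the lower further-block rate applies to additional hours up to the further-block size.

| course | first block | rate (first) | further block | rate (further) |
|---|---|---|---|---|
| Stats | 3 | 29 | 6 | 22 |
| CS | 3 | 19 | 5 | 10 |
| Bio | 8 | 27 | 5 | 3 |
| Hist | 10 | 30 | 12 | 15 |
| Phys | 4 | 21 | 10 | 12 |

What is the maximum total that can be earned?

Order all 10 blocks by rate: Hist/T1 30 > Stats/T1 29 > Bio/T1 27 > Stats/T2 22 > Phys/T1 21 > CS/T1 19 > Hist/T2 15 > Phys/T2 12 > CS/T2 10 > Bio/T2 3.
Fill Hist T1 block (10 at 30) → 13 left.
Stats T1 at 29: fill all 3 → 10 left.
Bio/T1 (27): +8 → 2 left.
2 remain; put them into Stats T2 at 22.
Total = 30×10 + 29×3 + 27×8 + 22×2 = 647.

647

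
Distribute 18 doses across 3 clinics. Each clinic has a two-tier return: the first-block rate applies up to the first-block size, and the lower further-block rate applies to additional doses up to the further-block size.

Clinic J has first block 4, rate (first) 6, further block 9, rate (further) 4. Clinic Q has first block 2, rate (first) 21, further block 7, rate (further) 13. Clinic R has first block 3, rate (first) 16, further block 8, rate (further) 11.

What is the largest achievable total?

Rank every tier by rate: Clinic Q/T1 21 > Clinic R/T1 16 > Clinic Q/T2 13 > Clinic R/T2 11 > Clinic J/T1 6 > Clinic J/T2 4.
Clinic Q/T1 (21): +2 → 16 left.
Fill Clinic R T1 block (3 at 16) → 13 left.
Fill Clinic Q T2 block (7 at 13) → 6 left.
Clinic R/T2: +6 of 8 at 11; pool empty.
Total = 21×2 + 16×3 + 13×7 + 11×6 = 247.

247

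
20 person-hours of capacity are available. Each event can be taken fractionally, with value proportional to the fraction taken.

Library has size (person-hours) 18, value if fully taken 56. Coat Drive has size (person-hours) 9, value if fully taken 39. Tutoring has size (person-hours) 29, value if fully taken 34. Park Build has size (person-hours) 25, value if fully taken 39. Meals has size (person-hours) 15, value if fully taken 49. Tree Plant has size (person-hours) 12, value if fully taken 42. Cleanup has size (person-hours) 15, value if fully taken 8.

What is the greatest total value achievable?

77.5

Rank by value-to-size ratio: Coat Drive 39/9≈4.33, Tree Plant 42/12≈3.5, Meals 49/15≈3.27, Library 56/18≈3.11, Park Build 39/25≈1.56, Tutoring 34/29≈1.17, Cleanup 8/15≈0.533.
Coat Drive: take in full, 9 person-hours for value 39 → 11 left.
Only 11 person-hours remain; take 11/12 of Tree Plant for value 42×11/12 = 38.5.
Total value = 77.5.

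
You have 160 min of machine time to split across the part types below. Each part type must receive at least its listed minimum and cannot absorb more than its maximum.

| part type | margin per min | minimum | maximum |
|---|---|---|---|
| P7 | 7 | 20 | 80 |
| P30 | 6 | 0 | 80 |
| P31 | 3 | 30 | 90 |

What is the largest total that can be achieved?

950

Meeting every minimum uses 20+0+30 = 50 min, leaving 110.
Rank by margin per min: P7 7 > P30 6 > P31 3.
P7: +60 to 80 (cap) — 50 left.
P30: +50 (room for 80) → 50. Pool exhausted.
Total = 7×80 + 6×50 + 3×30 = 950.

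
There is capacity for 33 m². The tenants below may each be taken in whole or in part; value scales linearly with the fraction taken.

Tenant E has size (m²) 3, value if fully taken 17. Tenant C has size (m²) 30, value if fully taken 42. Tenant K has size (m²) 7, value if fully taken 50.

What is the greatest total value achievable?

Rank by value-to-size ratio: Tenant K 50/7≈7.14, Tenant E 17/3≈5.67, Tenant C 42/30≈1.4.
All 7 m² of Tenant K fit (value 50) ; 26 remain.
Tenant E: take in full, 3 m² for value 17 ; 23 left.
23 m² left: a 23/30 share of Tenant C gives 42×23/30 = 32.2.
Total value = 99.2.

99.2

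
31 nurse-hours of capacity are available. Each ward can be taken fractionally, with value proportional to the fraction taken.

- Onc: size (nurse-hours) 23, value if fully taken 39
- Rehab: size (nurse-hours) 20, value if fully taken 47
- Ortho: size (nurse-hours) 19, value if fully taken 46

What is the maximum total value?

74.2

Sort by value density: Ortho 46/19≈2.42, Rehab 47/20≈2.35, Onc 39/23≈1.7.
Ortho: take in full, 19 nurse-hours for value 46 ; 12 left.
12 nurse-hours left: a 12/20 share of Rehab gives 47×12/20 = 28.2.
Total value = 74.2.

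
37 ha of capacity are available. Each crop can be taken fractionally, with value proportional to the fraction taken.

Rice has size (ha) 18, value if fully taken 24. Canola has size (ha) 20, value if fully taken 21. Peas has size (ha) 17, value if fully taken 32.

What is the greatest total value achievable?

Rank by value-to-size ratio: Peas 32/17≈1.88, Rice 24/18≈1.33, Canola 21/20≈1.05.
All 17 ha of Peas fit (value 32) ; 20 remain.
Rice: take in full, 18 ha for value 24 ; 2 left.
Only 2 ha remain; take 2/20 of Canola for value 21×2/20 = 2.1.
Total value = 58.1.

58.1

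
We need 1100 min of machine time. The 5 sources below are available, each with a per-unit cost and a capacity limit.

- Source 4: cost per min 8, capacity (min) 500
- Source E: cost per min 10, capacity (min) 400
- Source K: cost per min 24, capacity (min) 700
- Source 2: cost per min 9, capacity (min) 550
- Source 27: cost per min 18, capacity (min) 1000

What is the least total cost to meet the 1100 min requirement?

Use sources in increasing cost order.
Take 500 from Source 4 at 8 — need 600 more.
Take 550 from Source 2 at 9 — need 50 more.
Source E at 10: take 50 of its 400 — requirement met.
Source 27, Source K: unused.
Cost = 500×8 + 550×9 + 50×10 = 9450.

9450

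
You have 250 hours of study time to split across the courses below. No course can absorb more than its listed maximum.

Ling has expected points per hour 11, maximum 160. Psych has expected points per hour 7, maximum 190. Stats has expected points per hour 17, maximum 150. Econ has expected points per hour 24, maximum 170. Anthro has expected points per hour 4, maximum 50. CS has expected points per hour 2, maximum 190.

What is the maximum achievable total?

Highest expected points per hour first: Econ 24 > Stats 17 > Ling 11 > Psych 7 > Anthro 4 > CS 2.
Give Econ 170 to hit its cap of 170 → 80 left.
Stats has room for 150 but only 80 remain, so it gets 80.
Total = 17×80 + 24×170 = 5440.

5440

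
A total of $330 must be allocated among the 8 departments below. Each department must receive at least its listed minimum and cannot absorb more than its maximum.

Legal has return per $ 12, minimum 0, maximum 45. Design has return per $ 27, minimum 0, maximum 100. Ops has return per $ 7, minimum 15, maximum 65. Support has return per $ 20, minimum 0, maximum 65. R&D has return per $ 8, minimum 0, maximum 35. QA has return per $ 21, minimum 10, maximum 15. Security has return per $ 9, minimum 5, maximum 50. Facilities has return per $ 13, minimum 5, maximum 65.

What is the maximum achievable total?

Meeting every minimum uses 0+0+15+0+0+10+5+5 = 35 $, leaving 295.
Highest return per $ first: Design 27 > QA 21 > Support 20 > Facilities 13 > Legal 12 > Security 9 > R&D 8 > Ops 7.
Design: +100 to 100 (cap) — 195 left.
QA: +5 to 15 (cap) — 190 left.
Support takes 65 more to reach its cap of 65 — 125 left.
Give Facilities 60 more to hit its cap of 65 — 65 left.
Give Legal 45 more to hit its cap of 45 — 20 left.
Security has room for 45 more but only 20 remain, so it gets 25.
Total = 12×45 + 27×100 + 7×15 + 20×65 + 21×15 + 9×25 + 13×65 = 6030.

6030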